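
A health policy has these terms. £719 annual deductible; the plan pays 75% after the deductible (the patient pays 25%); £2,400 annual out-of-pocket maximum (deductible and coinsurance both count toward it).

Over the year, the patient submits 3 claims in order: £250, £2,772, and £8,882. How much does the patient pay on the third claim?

£1,105.25

Claim 1 (£250): fully absorbed by the deductible. Patient owes £250 (running OOP £250).
Claim 2 (£2,772): deductible takes £469, £2,303 remains; coinsurance £2,303 × 25% = £575.75. Cost to patient: £1,044.75. OOP to date £1,294.75.
Claim 3 (£8,882): deductible met; 25% of £8,882 = £2,220.50. OOP would hit £3,515.25 > £2,400, so the cap limits the patient to £2,400 − £1,294.75 = £1,105.25.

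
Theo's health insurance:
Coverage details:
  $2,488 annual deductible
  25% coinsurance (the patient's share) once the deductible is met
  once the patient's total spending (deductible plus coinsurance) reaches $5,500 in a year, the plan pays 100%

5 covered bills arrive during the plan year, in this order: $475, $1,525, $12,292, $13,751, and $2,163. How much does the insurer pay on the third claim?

#1 ($475): entire amount goes to the deductible. Patient owes $475 (running OOP $475). Insurer: $475 − $475 = $0.
#2 ($1,525): entire amount goes to the deductible. Cost to patient: $1,525. OOP to date $2,000. Insurer: $1,525 − $1,525 = $0.
#3 ($12,292): $488 to deductible, leaving $11,804; patient's 25% is $2,951. Patient owes $3,439 (running OOP $5,439). Plan pays $12,292 − $3,439 = $8,853.

$8,853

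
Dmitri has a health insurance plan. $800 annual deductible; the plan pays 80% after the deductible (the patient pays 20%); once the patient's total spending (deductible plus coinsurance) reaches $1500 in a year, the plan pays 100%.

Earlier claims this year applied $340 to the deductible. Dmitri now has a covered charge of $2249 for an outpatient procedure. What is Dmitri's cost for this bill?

$817.80

$340 of the $800 deductible is already met, leaving $460.
The remaining $1789 (= $2249 − $460) moves to coinsurance.
Coinsurance: $1789 × 20% = $357.80.
Patient responsibility before any cap: $460 + $357.80 = $817.80.
Year-to-date out-of-pocket becomes $340 + $817.80 = $1157.80, still under the $1500 maximum, so no cap applies.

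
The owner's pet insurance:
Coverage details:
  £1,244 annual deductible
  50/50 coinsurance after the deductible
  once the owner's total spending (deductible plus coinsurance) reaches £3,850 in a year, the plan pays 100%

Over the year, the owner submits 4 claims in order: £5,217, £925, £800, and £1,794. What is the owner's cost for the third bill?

#1 (£5,217): £1,244 to deductible, leaving £3,973; coinsurance £3,973 × 50% = £1,986.50. Owner owes £3,230.50 (running OOP £3,230.50).
#2 (£925): deductible met; 50% of £925 = £462.50. Owner owes £462.50 (running OOP £3,693).
#3 (£800): deductible already satisfied, so owner's share is 50% × £800 = £400. That would push OOP to £4,093, over the £3,850 cap, so owner pays £3,850 − £3,693 = £157.

£157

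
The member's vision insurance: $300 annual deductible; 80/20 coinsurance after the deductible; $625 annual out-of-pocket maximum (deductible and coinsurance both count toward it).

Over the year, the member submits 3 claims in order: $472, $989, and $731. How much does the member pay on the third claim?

Claim 1 — $472: $300 to deductible, leaving $172; coinsurance $172 × 20% = $34.40. Member owes $334.40 (running OOP $334.40).
Claim 2 — $989: 20% coinsurance on $989 = $197.80. Member pays $197.80; OOP now $532.20.
Claim 3 — $731: 20% coinsurance on $731 = $146.20. Adding that to $532.20 gives $678.40, past the $625 cap; member pays only $625 − $532.20 = $92.80.

$92.80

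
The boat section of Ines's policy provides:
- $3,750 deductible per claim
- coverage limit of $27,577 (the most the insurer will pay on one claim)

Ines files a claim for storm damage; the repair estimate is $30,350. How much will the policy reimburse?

$26,600

Subtract the deductible: $30,350 − $3,750 = $26,600.
$26,600 ≤ $27,577, so the limit doesn't bind; insurer pays $26,600.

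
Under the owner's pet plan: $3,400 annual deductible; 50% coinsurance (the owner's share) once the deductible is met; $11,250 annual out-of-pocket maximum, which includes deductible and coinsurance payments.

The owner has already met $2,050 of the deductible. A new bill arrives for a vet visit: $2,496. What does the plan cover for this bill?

Remaining deductible: $3,400 − $2,050 = $1,350.
After the $1,350 deductible portion, $2,496 − $1,350 = $1,146 is subject to coinsurance.
Owner's 50% share of $1,146 is $573.
That puts the owner's cost at $1,350 + $573 = $1,923 before any cap.
Total out-of-pocket so far would be $2,050 + $1,923 = $3,973, below the $11,250 cap — no reduction.
Insurer pays the balance: $2,496 − $1,923 = $573.

$573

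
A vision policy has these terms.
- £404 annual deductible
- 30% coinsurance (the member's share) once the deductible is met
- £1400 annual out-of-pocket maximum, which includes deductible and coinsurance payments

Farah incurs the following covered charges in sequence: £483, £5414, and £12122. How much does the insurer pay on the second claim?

Claim 1 — £483: £404 to deductible, leaving £79; member's 30% is £23.70. Cost to member: £427.70. OOP to date £427.70. Plan pays £483 − £427.70 = £55.30.
Claim 2 — £5414: deductible met; 30% of £5414 = £1624.20. That would push OOP to £2051.90, over the £1400 cap, so member pays £1400 − £427.70 = £972.30. Plan pays £5414 − £972.30 = £4441.70.

£4441.70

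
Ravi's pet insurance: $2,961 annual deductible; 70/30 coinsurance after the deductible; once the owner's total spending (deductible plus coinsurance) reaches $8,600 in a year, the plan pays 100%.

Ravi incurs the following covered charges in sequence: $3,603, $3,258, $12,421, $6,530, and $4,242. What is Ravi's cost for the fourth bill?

$742.70

Claim 1 ($3,603): $2,961 finishes the deductible; $642 goes to coinsurance; 30% of $642 = $192.60. Owner owes $3,153.60 (running OOP $3,153.60).
Claim 2 ($3,258): deductible met; 30% of $3,258 = $977.40. Owner pays $977.40; OOP now $4,131.
Claim 3 ($12,421): 30% coinsurance on $12,421 = $3,726.30. Owner owes $3,726.30 (running OOP $7,857.30).
Claim 4 ($6,530): deductible already satisfied, so owner's share is 30% × $6,530 = $1,959. OOP would hit $9,816.30 > $8,600, so the cap limits the owner to $8,600 − $7,857.30 = $742.70.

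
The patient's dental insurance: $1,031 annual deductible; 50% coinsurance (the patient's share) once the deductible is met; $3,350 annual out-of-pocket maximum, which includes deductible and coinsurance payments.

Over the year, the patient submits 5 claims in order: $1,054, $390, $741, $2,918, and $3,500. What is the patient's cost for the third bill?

$370.50

Bill 1, $1,054: $1,031 finishes the deductible; $23 goes to coinsurance; patient's 50% is $11.50. Patient owes $1,042.50 (running OOP $1,042.50).
Bill 2, $390: deductible already satisfied, so patient's share is 50% × $390 = $195. Patient pays $195; OOP now $1,237.50.
Bill 3, $741: 50% coinsurance on $741 = $370.50. Patient owes $370.50 (running OOP $1,608).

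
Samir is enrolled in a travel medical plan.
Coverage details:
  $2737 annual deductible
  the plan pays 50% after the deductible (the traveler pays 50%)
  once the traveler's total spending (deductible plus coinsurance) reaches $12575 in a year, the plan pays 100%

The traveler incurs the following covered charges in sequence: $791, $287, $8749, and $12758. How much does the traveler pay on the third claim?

Claim 1 — $791: entire amount goes to the deductible. Traveler pays $791; OOP now $791.
Claim 2 — $287: entire amount goes to the deductible. Traveler owes $287 (running OOP $1078).
Claim 3 — $8749: $1659 to deductible, leaving $7090; traveler's 50% is $3545. Traveler pays $5204; OOP now $6282.

$5204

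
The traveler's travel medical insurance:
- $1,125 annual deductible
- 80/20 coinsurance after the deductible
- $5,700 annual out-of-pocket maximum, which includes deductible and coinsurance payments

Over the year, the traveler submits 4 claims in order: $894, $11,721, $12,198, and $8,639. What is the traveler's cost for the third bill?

$2,277

Claim 1 — $894: all of it applies to the deductible. Traveler owes $894 (running OOP $894).
Claim 2 — $11,721: deductible takes $231, $11,490 remains; traveler's 20% is $2,298. Traveler pays $2,529; OOP now $3,423.
Claim 3 — $12,198: 20% coinsurance on $12,198 = $2,439.60. That would push OOP to $5,862.60, over the $5,700 cap, so traveler pays $5,700 − $3,423 = $2,277.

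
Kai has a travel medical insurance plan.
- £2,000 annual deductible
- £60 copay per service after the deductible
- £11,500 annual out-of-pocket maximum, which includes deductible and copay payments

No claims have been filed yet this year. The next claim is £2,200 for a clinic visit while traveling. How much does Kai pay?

Nothing has been paid toward the £2,000 deductible, so the first £2,000 of this charge is applied there.
That leaves £2,200 − £2,000 = £200 for the copay.
Copay on this service: £60.
That puts the traveler's cost at £2,000 + £60 = £2,060 before any cap.
Total out-of-pocket so far would be £0 + £2,060 = £2,060, below the £11,500 cap — no reduction.

£2,060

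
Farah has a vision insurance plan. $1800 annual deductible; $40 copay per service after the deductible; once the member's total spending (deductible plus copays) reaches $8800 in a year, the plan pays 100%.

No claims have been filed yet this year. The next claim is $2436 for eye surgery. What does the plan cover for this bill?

$596

Nothing has been paid toward the $1800 deductible, so the first $1800 of this charge is applied there.
After the $1800 deductible portion, $2436 − $1800 = $636 is subject to the copay.
Copay on this service: $40.
Member responsibility before any cap: $1800 + $40 = $1840.
Total out-of-pocket so far would be $0 + $1840 = $1840, below the $8800 cap — no reduction.
Insurer pays the balance: $2436 − $1840 = $596.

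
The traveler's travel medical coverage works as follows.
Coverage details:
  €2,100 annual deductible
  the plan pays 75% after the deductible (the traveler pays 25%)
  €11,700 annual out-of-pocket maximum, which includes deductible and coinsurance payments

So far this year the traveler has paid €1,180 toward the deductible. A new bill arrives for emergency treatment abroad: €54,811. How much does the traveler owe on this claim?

€10,520

Remaining deductible: €2,100 − €1,180 = €920.
That leaves €54,811 − €920 = €53,891 for coinsurance.
25% of €53,891 = €13,472.75 falls to the traveler.
So the traveler owes €920 + €13,472.75 = €14,392.75 before any cap.
Adding €14,392.75 to the €1,180 already spent would give €15,572.75, which exceeds the €11,700 cap; the traveler pays just €11,700 − €1,180 = €10,520.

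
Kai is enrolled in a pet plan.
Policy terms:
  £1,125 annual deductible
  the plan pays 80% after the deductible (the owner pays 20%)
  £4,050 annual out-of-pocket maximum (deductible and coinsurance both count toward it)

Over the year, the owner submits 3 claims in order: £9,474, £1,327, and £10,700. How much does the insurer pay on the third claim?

Bill 1, £9,474: £1,125 finishes the deductible; £8,349 goes to coinsurance; owner's 20% is £1,669.80. Owner pays £2,794.80; OOP now £2,794.80. Insurer: £9,474 − £2,794.80 = £6,679.20.
Bill 2, £1,327: deductible met; 20% of £1,327 = £265.40. Cost to owner: £265.40. OOP to date £3,060.20. Plan pays £1,327 − £265.40 = £1,061.60.
Bill 3, £10,700: deductible already satisfied, so owner's share is 20% × £10,700 = £2,140. OOP would hit £5,200.20 > £4,050, so the cap limits the owner to £4,050 − £3,060.20 = £989.80. Insurer: £10,700 − £989.80 = £9,710.20.

£9,710.20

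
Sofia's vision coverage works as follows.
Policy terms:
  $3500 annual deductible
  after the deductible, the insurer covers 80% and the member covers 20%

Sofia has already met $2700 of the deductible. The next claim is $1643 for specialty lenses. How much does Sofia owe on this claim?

$2700 of the $3500 deductible is already met, leaving $800.
After the $800 deductible portion, $1643 − $800 = $843 is subject to coinsurance.
20% of $843 = $168.60 falls to the member.
That puts the member's cost at $800 + $168.60 = $968.60.

$968.60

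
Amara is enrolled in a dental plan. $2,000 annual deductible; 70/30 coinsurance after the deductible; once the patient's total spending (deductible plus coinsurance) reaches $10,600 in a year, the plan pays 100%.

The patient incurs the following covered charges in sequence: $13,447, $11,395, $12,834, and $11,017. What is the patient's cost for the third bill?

Claim 1 — $13,447: deductible takes $2,000, $11,447 remains; 30% of $11,447 = $3,434.10. Patient owes $5,434.10 (running OOP $5,434.10).
Claim 2 — $11,395: 30% coinsurance on $11,395 = $3,418.50. Patient owes $3,418.50 (running OOP $8,852.60).
Claim 3 — $12,834: deductible already satisfied, so patient's share is 30% × $12,834 = $3,850.20. That would push OOP to $12,702.80, over the $10,600 cap, so patient pays $10,600 − $8,852.60 = $1,747.40.

$1,747.40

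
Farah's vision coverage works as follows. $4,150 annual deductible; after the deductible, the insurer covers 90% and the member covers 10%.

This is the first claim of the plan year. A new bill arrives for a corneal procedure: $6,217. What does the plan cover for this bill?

$1,860.30

Nothing has been paid toward the $4,150 deductible, so the first $4,150 of this charge is applied there.
The remaining $2,067 (= $6,217 − $4,150) moves to coinsurance.
Member's 10% share of $2,067 is $206.70.
That puts the member's cost at $4,150 + $206.70 = $4,356.70.
The insurer covers the remainder: $6,217 − $4,356.70 = $1,860.30.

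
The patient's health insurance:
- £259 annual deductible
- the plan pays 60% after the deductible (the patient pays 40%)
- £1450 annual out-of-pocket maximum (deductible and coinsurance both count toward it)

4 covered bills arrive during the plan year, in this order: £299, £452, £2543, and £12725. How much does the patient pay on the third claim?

Claim 1 (£299): £259 finishes the deductible; £40 goes to coinsurance; 40% of £40 = £16. Patient pays £275; OOP now £275.
Claim 2 (£452): deductible already satisfied, so patient's share is 40% × £452 = £180.80. Patient pays £180.80; OOP now £455.80.
Claim 3 (£2543): deductible met; 40% of £2543 = £1017.20. That would push OOP to £1473, over the £1450 cap, so patient pays £1450 − £455.80 = £994.20.

£994.20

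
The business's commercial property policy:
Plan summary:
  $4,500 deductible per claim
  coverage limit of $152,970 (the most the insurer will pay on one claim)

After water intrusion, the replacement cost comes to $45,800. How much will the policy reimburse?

$41,300

Subtract the deductible: $45,800 − $4,500 = $41,300.
That's under the $152,970 cap, so the insurer reimburses the full $41,300.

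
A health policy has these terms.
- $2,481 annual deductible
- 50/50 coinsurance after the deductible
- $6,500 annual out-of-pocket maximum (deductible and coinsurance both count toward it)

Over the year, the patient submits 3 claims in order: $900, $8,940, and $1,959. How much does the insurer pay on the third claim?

Claim 1 ($900): all of it applies to the deductible. Cost to patient: $900. OOP to date $900. Plan pays $900 − $900 = $0.
Claim 2 ($8,940): $1,581 to deductible, leaving $7,359; coinsurance $7,359 × 50% = $3,679.50. Patient owes $5,260.50 (running OOP $6,160.50). Plan pays $8,940 − $5,260.50 = $3,679.50.
Claim 3 ($1,959): 50% coinsurance on $1,959 = $979.50. Adding that to $6,160.50 gives $7,140, past the $6,500 cap; patient pays only $6,500 − $6,160.50 = $339.50. Plan pays $1,959 − $339.50 = $1,619.50.

$1,619.50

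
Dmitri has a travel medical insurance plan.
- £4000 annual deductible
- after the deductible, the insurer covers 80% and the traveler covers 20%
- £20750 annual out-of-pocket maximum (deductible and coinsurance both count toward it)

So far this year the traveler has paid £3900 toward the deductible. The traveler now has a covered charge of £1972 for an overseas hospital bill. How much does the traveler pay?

Deductible still to meet: £4000 − £3900 = £100.
That leaves £1972 − £100 = £1872 for coinsurance.
Traveler's 20% share of £1872 is £374.40.
That puts the traveler's cost at £100 + £374.40 = £474.40 before any cap.
Total out-of-pocket so far would be £3900 + £474.40 = £4374.40, below the £20750 cap — no reduction.

£474.40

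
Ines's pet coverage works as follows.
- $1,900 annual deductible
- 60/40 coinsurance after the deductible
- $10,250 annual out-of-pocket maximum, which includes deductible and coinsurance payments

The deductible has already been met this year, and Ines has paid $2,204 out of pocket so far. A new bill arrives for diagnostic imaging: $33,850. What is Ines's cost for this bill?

$8,046

With the deductible met, the entire $33,850 is subject to coinsurance.
Owner's 40% share of $33,850 is $13,540.
That would bring total out-of-pocket to $15,744, past the $10,250 cap. The owner is capped at $10,250 − $2,204 = $8,046 on this claim.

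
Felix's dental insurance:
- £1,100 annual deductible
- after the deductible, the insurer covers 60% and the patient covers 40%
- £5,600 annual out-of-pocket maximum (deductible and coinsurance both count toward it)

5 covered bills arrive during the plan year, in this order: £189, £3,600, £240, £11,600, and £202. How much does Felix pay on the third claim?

£96

Claim 1 — £189: entire amount goes to the deductible. Patient owes £189 (running OOP £189).
Claim 2 — £3,600: £911 finishes the deductible; £2,689 goes to coinsurance; 40% of £2,689 = £1,075.60. Patient owes £1,986.60 (running OOP £2,175.60).
Claim 3 — £240: 40% coinsurance on £240 = £96. Cost to patient: £96. OOP to date £2,271.60.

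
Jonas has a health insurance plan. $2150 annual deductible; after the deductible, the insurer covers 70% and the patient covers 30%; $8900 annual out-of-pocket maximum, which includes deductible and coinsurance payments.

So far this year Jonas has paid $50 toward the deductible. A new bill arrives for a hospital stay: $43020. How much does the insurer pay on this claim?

$34170

$50 of the $2150 deductible is already met, leaving $2100.
The remaining $40920 (= $43020 − $2100) moves to coinsurance.
Patient's 30% share of $40920 is $12276.
So the patient owes $2100 + $12276 = $14376 before any cap.
Year-to-date out-of-pocket would reach $50 + $14376 = $14426, above the $8900 maximum, so the patient pays only $8900 − $50 = $8850.
The insurer covers the remainder: $43020 − $8850 = $34170.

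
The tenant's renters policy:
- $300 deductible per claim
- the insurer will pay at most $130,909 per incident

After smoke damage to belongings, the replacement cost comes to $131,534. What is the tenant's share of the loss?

After the deductible, $131,534 − $300 = $131,234 remains.
The $130,909 per-incident cap binds; insurer pays $130,909.
Tenant's share is the uncovered remainder: $131,534 − $130,909 = $625.

$625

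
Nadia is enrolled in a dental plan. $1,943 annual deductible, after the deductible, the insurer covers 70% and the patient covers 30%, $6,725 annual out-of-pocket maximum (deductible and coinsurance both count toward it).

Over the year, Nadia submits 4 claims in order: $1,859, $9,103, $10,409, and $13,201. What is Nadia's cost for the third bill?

$2,076.30

#1 ($1,859): entire amount goes to the deductible. Cost to patient: $1,859. OOP to date $1,859.
#2 ($9,103): $84 finishes the deductible; $9,019 goes to coinsurance; coinsurance $9,019 × 30% = $2,705.70. Cost to patient: $2,789.70. OOP to date $4,648.70.
#3 ($10,409): deductible already satisfied, so patient's share is 30% × $10,409 = $3,122.70. That would push OOP to $7,771.40, over the $6,725 cap, so patient pays $6,725 − $4,648.70 = $2,076.30.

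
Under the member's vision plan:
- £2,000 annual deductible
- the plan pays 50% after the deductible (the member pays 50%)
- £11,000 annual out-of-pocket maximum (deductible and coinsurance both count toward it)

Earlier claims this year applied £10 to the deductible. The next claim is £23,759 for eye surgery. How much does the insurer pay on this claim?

£12,769

Remaining deductible: £2,000 − £10 = £1,990.
The remaining £21,769 (= £23,759 − £1,990) moves to coinsurance.
50% of £21,769 = £10,884.50 falls to the member.
So the member owes £1,990 + £10,884.50 = £12,874.50 before any cap.
That would bring total out-of-pocket to £12,884.50, past the £11,000 cap. The member is capped at £11,000 − £10 = £10,990 on this claim.
The insurer covers the remainder: £23,759 − £10,990 = £12,769.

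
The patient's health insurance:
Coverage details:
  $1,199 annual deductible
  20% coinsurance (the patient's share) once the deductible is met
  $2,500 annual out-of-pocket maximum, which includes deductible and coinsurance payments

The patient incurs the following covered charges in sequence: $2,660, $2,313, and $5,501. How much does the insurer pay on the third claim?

Claim 1 ($2,660): deductible takes $1,199, $1,461 remains; coinsurance $1,461 × 20% = $292.20. Cost to patient: $1,491.20. OOP to date $1,491.20. Plan pays $2,660 − $1,491.20 = $1,168.80.
Claim 2 ($2,313): deductible met; 20% of $2,313 = $462.60. Patient owes $462.60 (running OOP $1,953.80). Plan pays $2,313 − $462.60 = $1,850.40.
Claim 3 ($5,501): deductible met; 20% of $5,501 = $1,100.20. OOP would hit $3,054 > $2,500, so the cap limits the patient to $2,500 − $1,953.80 = $546.20. Plan pays $5,501 − $546.20 = $4,954.80.

$4,954.80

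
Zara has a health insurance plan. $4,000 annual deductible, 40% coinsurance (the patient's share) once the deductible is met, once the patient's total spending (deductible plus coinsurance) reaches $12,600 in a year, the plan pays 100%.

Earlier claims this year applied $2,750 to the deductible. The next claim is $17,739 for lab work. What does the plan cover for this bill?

$9,893.40

Remaining deductible: $4,000 − $2,750 = $1,250.
The remaining $16,489 (= $17,739 − $1,250) moves to coinsurance.
Patient's 40% share of $16,489 is $6,595.60.
That puts the patient's cost at $1,250 + $6,595.60 = $7,845.60 before any cap.
Total out-of-pocket so far would be $2,750 + $7,845.60 = $10,595.60, below the $12,600 cap — no reduction.
The insurer covers the remainder: $17,739 − $7,845.60 = $9,893.40.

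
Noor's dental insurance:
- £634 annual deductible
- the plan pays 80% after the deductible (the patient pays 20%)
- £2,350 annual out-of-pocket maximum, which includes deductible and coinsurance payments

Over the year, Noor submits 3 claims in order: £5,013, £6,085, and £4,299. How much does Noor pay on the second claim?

Bill 1, £5,013: £634 to deductible, leaving £4,379; patient's 20% is £875.80. Cost to patient: £1,509.80. OOP to date £1,509.80.
Bill 2, £6,085: deductible met; 20% of £6,085 = £1,217. That would push OOP to £2,726.80, over the £2,350 cap, so patient pays £2,350 − £1,509.80 = £840.20.

£840.20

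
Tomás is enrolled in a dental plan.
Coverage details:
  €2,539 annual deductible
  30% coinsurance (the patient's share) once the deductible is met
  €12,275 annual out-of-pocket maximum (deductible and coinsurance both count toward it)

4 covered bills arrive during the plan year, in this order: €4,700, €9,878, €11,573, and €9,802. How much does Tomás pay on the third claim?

Claim 1 (€4,700): €2,539 to deductible, leaving €2,161; patient's 30% is €648.30. Cost to patient: €3,187.30. OOP to date €3,187.30.
Claim 2 (€9,878): deductible met; 30% of €9,878 = €2,963.40. Patient pays €2,963.40; OOP now €6,150.70.
Claim 3 (€11,573): deductible met; 30% of €11,573 = €3,471.90. Patient owes €3,471.90 (running OOP €9,622.60).

€3,471.90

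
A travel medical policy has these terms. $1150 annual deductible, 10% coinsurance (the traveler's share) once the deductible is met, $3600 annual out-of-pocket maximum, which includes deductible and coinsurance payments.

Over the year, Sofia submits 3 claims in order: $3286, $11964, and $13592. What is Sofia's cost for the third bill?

Bill 1, $3286: $1150 to deductible, leaving $2136; 10% of $2136 = $213.60. Cost to traveler: $1363.60. OOP to date $1363.60.
Bill 2, $11964: deductible met; 10% of $11964 = $1196.40. Traveler pays $1196.40; OOP now $2560.
Bill 3, $13592: deductible met; 10% of $13592 = $1359.20. Adding that to $2560 gives $3919.20, past the $3600 cap; traveler pays only $3600 − $2560 = $1040.

$1040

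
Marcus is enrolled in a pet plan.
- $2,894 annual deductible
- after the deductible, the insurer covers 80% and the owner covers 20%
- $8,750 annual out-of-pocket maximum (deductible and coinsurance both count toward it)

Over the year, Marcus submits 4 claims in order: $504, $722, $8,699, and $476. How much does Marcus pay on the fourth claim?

$95.20

Claim 1 ($504): entire amount goes to the deductible. Owner owes $504 (running OOP $504).
Claim 2 ($722): entire amount goes to the deductible. Owner owes $722 (running OOP $1,226).
Claim 3 ($8,699): deductible takes $1,668, $7,031 remains; 20% of $7,031 = $1,406.20. Owner pays $3,074.20; OOP now $4,300.20.
Claim 4 ($476): deductible met; 20% of $476 = $95.20. Owner owes $95.20 (running OOP $4,395.40).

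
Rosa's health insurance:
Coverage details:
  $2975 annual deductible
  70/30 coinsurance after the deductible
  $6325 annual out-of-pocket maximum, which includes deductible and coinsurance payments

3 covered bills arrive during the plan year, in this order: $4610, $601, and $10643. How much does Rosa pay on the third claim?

$2679.20

Claim 1 ($4610): $2975 to deductible, leaving $1635; patient's 30% is $490.50. Patient pays $3465.50; OOP now $3465.50.
Claim 2 ($601): deductible already satisfied, so patient's share is 30% × $601 = $180.30. Patient pays $180.30; OOP now $3645.80.
Claim 3 ($10643): deductible already satisfied, so patient's share is 30% × $10643 = $3192.90. OOP would hit $6838.70 > $6325, so the cap limits the patient to $6325 − $3645.80 = $2679.20.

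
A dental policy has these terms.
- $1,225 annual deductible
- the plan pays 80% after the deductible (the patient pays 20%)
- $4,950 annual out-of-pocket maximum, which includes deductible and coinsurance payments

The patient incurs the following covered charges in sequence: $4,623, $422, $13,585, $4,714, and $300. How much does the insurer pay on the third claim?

Claim 1 ($4,623): $1,225 to deductible, leaving $3,398; patient's 20% is $679.60. Patient pays $1,904.60; OOP now $1,904.60. Plan pays $4,623 − $1,904.60 = $2,718.40.
Claim 2 ($422): deductible met; 20% of $422 = $84.40. Patient pays $84.40; OOP now $1,989. Plan pays $422 − $84.40 = $337.60.
Claim 3 ($13,585): 20% coinsurance on $13,585 = $2,717. Patient pays $2,717; OOP now $4,706. Insurer: $13,585 − $2,717 = $10,868.

$10,868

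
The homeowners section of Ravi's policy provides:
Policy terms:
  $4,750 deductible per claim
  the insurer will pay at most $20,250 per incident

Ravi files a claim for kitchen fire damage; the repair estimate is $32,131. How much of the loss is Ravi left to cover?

Subtract the deductible: $32,131 − $4,750 = $27,381.
The $20,250 per-incident cap binds; insurer pays $20,250.
Out of pocket: $32,131 − $20,250 = $11,881.

$11,881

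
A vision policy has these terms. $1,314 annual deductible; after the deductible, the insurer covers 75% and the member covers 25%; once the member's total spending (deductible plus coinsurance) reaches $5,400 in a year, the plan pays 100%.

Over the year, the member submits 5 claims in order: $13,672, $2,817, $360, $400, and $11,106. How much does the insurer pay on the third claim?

$270

Claim 1 ($13,672): $1,314 finishes the deductible; $12,358 goes to coinsurance; 25% of $12,358 = $3,089.50. Cost to member: $4,403.50. OOP to date $4,403.50. Plan pays $13,672 − $4,403.50 = $9,268.50.
Claim 2 ($2,817): deductible met; 25% of $2,817 = $704.25. Cost to member: $704.25. OOP to date $5,107.75. Plan pays $2,817 − $704.25 = $2,112.75.
Claim 3 ($360): deductible already satisfied, so member's share is 25% × $360 = $90. Cost to member: $90. OOP to date $5,197.75. Plan pays $360 − $90 = $270.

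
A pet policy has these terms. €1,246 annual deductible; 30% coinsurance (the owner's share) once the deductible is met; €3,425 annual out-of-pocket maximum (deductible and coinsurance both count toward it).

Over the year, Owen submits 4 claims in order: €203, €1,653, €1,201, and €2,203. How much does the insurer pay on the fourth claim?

€1,542.10

Claim 1 (€203): all of it applies to the deductible. Cost to owner: €203. OOP to date €203. Insurer: €203 − €203 = €0.
Claim 2 (€1,653): deductible takes €1,043, €610 remains; owner's 30% is €183. Owner owes €1,226 (running OOP €1,429). Insurer: €1,653 − €1,226 = €427.
Claim 3 (€1,201): deductible met; 30% of €1,201 = €360.30. Cost to owner: €360.30. OOP to date €1,789.30. Plan pays €1,201 − €360.30 = €840.70.
Claim 4 (€2,203): deductible already satisfied, so owner's share is 30% × €2,203 = €660.90. Owner owes €660.90 (running OOP €2,450.20). Insurer: €2,203 − €660.90 = €1,542.10.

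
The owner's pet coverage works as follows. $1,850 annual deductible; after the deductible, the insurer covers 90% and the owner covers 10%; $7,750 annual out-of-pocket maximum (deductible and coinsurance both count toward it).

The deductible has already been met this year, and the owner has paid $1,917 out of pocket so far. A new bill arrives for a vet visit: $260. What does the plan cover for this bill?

With the deductible met, the entire $260 is subject to coinsurance.
Owner's 10% share of $260 is $26.
Year-to-date out-of-pocket becomes $1,917 + $26 = $1,943, still under the $7,750 maximum, so no cap applies.
The plan picks up $260 − $26 = $234.

$234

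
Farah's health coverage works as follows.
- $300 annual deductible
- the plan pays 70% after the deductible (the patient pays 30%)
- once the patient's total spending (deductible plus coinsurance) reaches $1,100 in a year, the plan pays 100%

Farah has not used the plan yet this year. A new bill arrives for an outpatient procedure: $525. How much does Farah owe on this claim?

The full $300 deductible is still open; $300 of this bill applies to it.
The remaining $225 (= $525 − $300) moves to coinsurance.
Coinsurance: $225 × 30% = $67.50.
So the patient owes $300 + $67.50 = $367.50 before any cap.
Cumulative spending $0 + $367.50 = $367.50 stays under the $1,100 maximum.

$367.50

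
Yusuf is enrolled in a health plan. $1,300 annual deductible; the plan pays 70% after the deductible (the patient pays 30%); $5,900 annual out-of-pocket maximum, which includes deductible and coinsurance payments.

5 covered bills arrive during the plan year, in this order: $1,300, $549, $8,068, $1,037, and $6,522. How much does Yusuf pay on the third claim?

$2,420.40

Claim 1 — $1,300: all of it applies to the deductible. Patient pays $1,300; OOP now $1,300.
Claim 2 — $549: deductible met; 30% of $549 = $164.70. Cost to patient: $164.70. OOP to date $1,464.70.
Claim 3 — $8,068: deductible met; 30% of $8,068 = $2,420.40. Patient pays $2,420.40; OOP now $3,885.10.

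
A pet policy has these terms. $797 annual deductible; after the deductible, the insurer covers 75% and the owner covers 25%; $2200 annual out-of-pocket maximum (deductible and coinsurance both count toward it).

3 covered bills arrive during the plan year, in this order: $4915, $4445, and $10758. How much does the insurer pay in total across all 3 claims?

$17918

Claim 1 ($4915): $797 to deductible, leaving $4118; coinsurance $4118 × 25% = $1029.50. Cost to owner: $1826.50. OOP to date $1826.50. Plan pays $4915 − $1826.50 = $3088.50.
Claim 2 ($4445): deductible already satisfied, so owner's share is 25% × $4445 = $1111.25. Adding that to $1826.50 gives $2937.75, past the $2200 cap; owner pays only $2200 − $1826.50 = $373.50. Insurer: $4445 − $373.50 = $4071.50.
Claim 3 ($10758): deductible met; 25% of $10758 = $2689.50. Adding that to $2200 gives $4889.50, past the $2200 cap; owner pays only $2200 − $2200 = $0. Plan pays $10758 − $0 = $10758.
Insurer total: $3088.50 + $4071.50 + $10758 = $17918.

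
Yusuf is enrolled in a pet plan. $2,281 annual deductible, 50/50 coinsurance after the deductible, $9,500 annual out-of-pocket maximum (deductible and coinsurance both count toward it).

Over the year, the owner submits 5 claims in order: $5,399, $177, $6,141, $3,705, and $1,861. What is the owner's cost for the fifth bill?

#1 ($5,399): $2,281 to deductible, leaving $3,118; coinsurance $3,118 × 50% = $1,559. Owner pays $3,840; OOP now $3,840.
#2 ($177): deductible already satisfied, so owner's share is 50% × $177 = $88.50. Cost to owner: $88.50. OOP to date $3,928.50.
#3 ($6,141): deductible met; 50% of $6,141 = $3,070.50. Owner pays $3,070.50; OOP now $6,999.
#4 ($3,705): deductible met; 50% of $3,705 = $1,852.50. Owner pays $1,852.50; OOP now $8,851.50.
#5 ($1,861): 50% coinsurance on $1,861 = $930.50. OOP would hit $9,782 > $9,500, so the cap limits the owner to $9,500 − $8,851.50 = $648.50.

$648.50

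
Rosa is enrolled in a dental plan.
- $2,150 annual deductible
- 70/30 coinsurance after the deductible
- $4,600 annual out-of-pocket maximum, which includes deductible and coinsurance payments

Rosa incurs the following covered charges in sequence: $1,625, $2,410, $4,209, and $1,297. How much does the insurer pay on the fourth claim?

$907.90

Claim 1 — $1,625: entire amount goes to the deductible. Cost to patient: $1,625. OOP to date $1,625. Insurer: $1,625 − $1,625 = $0.
Claim 2 — $2,410: deductible takes $525, $1,885 remains; coinsurance $1,885 × 30% = $565.50. Cost to patient: $1,090.50. OOP to date $2,715.50. Insurer: $2,410 − $1,090.50 = $1,319.50.
Claim 3 — $4,209: 30% coinsurance on $4,209 = $1,262.70. Patient owes $1,262.70 (running OOP $3,978.20). Insurer: $4,209 − $1,262.70 = $2,946.30.
Claim 4 — $1,297: deductible met; 30% of $1,297 = $389.10. Cost to patient: $389.10. OOP to date $4,367.30. Insurer: $1,297 − $389.10 = $907.90.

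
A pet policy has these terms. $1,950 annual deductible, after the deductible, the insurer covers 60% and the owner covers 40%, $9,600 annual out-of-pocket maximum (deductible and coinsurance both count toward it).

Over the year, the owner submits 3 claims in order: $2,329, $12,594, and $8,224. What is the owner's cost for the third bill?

$2,460.80

Claim 1 — $2,329: $1,950 to deductible, leaving $379; 40% of $379 = $151.60. Cost to owner: $2,101.60. OOP to date $2,101.60.
Claim 2 — $12,594: 40% coinsurance on $12,594 = $5,037.60. Owner owes $5,037.60 (running OOP $7,139.20).
Claim 3 — $8,224: deductible met; 40% of $8,224 = $3,289.60. Adding that to $7,139.20 gives $10,428.80, past the $9,600 cap; owner pays only $9,600 − $7,139.20 = $2,460.80.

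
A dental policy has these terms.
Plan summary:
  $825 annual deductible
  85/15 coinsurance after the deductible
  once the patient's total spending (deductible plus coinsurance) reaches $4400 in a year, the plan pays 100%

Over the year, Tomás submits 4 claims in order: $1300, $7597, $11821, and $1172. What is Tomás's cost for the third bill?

Claim 1 ($1300): deductible takes $825, $475 remains; 15% of $475 = $71.25. Patient pays $896.25; OOP now $896.25.
Claim 2 ($7597): deductible met; 15% of $7597 = $1139.55. Cost to patient: $1139.55. OOP to date $2035.80.
Claim 3 ($11821): 15% coinsurance on $11821 = $1773.15. Patient owes $1773.15 (running OOP $3808.95).

$1773.15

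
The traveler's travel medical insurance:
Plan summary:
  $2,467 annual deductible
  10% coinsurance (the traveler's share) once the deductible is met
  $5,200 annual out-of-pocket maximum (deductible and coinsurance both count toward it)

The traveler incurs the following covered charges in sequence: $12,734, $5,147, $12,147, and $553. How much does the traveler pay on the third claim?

Claim 1 ($12,734): $2,467 to deductible, leaving $10,267; traveler's 10% is $1,026.70. Traveler owes $3,493.70 (running OOP $3,493.70).
Claim 2 ($5,147): deductible already satisfied, so traveler's share is 10% × $5,147 = $514.70. Traveler owes $514.70 (running OOP $4,008.40).
Claim 3 ($12,147): 10% coinsurance on $12,147 = $1,214.70. Adding that to $4,008.40 gives $5,223.10, past the $5,200 cap; traveler pays only $5,200 − $4,008.40 = $1,191.60.

$1,191.60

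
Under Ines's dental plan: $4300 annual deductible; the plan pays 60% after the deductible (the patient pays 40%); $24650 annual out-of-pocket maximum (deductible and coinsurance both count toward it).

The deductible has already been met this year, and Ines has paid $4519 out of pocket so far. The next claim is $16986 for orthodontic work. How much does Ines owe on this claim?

With the deductible met, the entire $16986 is subject to coinsurance.
Coinsurance: $16986 × 40% = $6794.40.
Cumulative spending $4519 + $6794.40 = $11313.40 stays under the $24650 maximum.

$6794.40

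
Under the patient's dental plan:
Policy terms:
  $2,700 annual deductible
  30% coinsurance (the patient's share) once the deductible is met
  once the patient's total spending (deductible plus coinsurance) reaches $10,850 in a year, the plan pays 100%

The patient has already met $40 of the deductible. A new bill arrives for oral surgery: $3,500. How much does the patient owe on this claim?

$2,912

Remaining deductible: $2,700 − $40 = $2,660.
After the $2,660 deductible portion, $3,500 − $2,660 = $840 is subject to coinsurance.
Patient's 30% share of $840 is $252.
So the patient owes $2,660 + $252 = $2,912 before any cap.
Total out-of-pocket so far would be $40 + $2,912 = $2,952, below the $10,850 cap — no reduction.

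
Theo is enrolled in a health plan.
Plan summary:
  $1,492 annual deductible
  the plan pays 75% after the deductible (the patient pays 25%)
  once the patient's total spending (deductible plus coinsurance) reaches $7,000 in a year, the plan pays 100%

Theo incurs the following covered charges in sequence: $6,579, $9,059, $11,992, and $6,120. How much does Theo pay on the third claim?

$1,971.50

#1 ($6,579): deductible takes $1,492, $5,087 remains; 25% of $5,087 = $1,271.75. Cost to patient: $2,763.75. OOP to date $2,763.75.
#2 ($9,059): deductible met; 25% of $9,059 = $2,264.75. Patient owes $2,264.75 (running OOP $5,028.50).
#3 ($11,992): 25% coinsurance on $11,992 = $2,998. Adding that to $5,028.50 gives $8,026.50, past the $7,000 cap; patient pays only $7,000 − $5,028.50 = $1,971.50.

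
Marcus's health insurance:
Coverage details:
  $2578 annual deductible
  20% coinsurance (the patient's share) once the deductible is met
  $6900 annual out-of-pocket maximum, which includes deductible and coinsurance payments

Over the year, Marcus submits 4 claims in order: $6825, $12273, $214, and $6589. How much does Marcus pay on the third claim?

Claim 1 — $6825: $2578 to deductible, leaving $4247; patient's 20% is $849.40. Patient pays $3427.40; OOP now $3427.40.
Claim 2 — $12273: deductible met; 20% of $12273 = $2454.60. Cost to patient: $2454.60. OOP to date $5882.
Claim 3 — $214: deductible already satisfied, so patient's share is 20% × $214 = $42.80. Cost to patient: $42.80. OOP to date $5924.80.

$42.80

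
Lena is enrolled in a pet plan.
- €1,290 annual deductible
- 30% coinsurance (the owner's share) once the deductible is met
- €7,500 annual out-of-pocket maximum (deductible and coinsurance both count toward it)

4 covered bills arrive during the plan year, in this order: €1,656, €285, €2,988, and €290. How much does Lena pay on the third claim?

€896.40

Claim 1 (€1,656): €1,290 to deductible, leaving €366; 30% of €366 = €109.80. Cost to owner: €1,399.80. OOP to date €1,399.80.
Claim 2 (€285): deductible met; 30% of €285 = €85.50. Owner owes €85.50 (running OOP €1,485.30).
Claim 3 (€2,988): deductible already satisfied, so owner's share is 30% × €2,988 = €896.40. Owner pays €896.40; OOP now €2,381.70.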